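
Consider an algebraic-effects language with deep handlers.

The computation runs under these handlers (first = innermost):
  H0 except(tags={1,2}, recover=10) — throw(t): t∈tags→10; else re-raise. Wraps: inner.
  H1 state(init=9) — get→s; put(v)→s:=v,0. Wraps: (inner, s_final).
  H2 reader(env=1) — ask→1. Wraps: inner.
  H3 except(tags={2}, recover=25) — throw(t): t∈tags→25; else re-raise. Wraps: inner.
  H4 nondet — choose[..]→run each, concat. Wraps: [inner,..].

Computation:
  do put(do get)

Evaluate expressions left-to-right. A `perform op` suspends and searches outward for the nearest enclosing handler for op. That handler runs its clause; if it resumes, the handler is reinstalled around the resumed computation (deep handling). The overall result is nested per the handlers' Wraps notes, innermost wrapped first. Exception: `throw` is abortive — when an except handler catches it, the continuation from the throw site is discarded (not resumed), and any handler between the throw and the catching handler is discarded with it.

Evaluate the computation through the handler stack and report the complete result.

Working:
get @ H1 ⇒ 9
put(9) @ H1 ⇒ s:=9
H0 returns 0
H1 returns (0, 9)
H2 returns (0, 9)
H3 returns (0, 9)
H4 returns [(0, 9)]
= [(0, 9)]

Answer: [(0, 9)]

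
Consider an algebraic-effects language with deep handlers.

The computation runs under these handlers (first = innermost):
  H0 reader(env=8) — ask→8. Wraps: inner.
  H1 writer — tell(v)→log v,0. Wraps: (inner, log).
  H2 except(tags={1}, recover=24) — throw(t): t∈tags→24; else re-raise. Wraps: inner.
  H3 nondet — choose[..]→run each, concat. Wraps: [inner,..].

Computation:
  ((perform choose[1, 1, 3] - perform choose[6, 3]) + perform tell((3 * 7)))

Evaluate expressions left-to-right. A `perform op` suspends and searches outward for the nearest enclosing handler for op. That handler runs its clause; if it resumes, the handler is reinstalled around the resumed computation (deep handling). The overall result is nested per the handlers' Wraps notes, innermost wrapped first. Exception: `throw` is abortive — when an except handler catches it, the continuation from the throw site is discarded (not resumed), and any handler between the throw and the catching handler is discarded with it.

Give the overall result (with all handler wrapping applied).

Answer: [(-5, (21)), (-2, (21)), (-5, (21)), (-2, (21)), (-3, (21)), (0, (21))]

Working:
choose[1, 1, 3] @ H3
  branch[0] choose=1:
    choose[6, 3] @ H3
      branch[0] choose=6:
        tell(21) @ H1 ⇒ log+=21
        H0 returns -5
        H1 returns (-5, (21))
        H2 returns (-5, (21))
        H3 returns [(-5, (21))]
      branch[1] choose=3:
        tell(21) @ H1 ⇒ log+=21
        H0 returns -2
        H1 returns (-2, (21))
        H2 returns (-2, (21))
        H3 returns [(-2, (21))]
  branch[1] choose=1:
    choose[6, 3] @ H3
      branch[0] choose=6:
        tell(21) @ H1 ⇒ log+=21
        H0 returns -5
        H1 returns (-5, (21))
        H2 returns (-5, (21))
        H3 returns [(-5, (21))]
      branch[1] choose=3:
        tell(21) @ H1 ⇒ log+=21
        H0 returns -2
        H1 returns (-2, (21))
        H2 returns (-2, (21))
        H3 returns [(-2, (21))]
  branch[2] choose=3:
    choose[6, 3] @ H3
      branch[0] choose=6:
        tell(21) @ H1 ⇒ log+=21
        H0 returns -3
        H1 returns (-3, (21))
        H2 returns (-3, (21))
        H3 returns [(-3, (21))]
      branch[1] choose=3:
        tell(21) @ H1 ⇒ log+=21
        H0 returns 0
        H1 returns (0, (21))
        H2 returns (0, (21))
        H3 returns [(0, (21))]
= [(-5, (21)), (-2, (21)), (-5, (21)), (-2, (21)), (-3, (21)), (0, (21))]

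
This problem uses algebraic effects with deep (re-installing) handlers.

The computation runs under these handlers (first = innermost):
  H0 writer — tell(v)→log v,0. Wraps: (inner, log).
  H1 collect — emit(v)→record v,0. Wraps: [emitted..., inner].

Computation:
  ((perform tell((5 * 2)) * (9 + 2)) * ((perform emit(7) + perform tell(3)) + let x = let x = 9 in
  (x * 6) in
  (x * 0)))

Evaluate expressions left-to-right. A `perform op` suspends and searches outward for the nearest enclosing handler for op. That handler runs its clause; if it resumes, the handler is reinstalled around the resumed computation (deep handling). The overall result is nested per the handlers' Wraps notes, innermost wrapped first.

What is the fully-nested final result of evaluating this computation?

Answer: [7, (0, (10, 3))]

Working:
tell(10) @ H0 ⇒ log+=10
emit(7) @ H1 ⇒ out+=7
tell(3) @ H0 ⇒ log+=3
H0 returns (0, (10, 3))
H1 returns [7, (0, (10, 3))]
= [7, (0, (10, 3))]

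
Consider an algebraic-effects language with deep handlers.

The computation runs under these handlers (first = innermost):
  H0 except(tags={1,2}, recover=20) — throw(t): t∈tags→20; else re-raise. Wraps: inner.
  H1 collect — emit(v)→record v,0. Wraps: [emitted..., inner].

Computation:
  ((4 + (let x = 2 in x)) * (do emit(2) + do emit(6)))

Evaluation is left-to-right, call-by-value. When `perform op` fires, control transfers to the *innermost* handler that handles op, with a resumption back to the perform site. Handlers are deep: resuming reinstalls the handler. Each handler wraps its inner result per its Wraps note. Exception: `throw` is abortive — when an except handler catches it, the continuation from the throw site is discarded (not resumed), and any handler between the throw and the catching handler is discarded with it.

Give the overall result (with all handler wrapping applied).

Step-by-step:
emit(2) @ H1 ⇒ out+=2
emit(6) @ H1 ⇒ out+=6
H0 returns 0
H1 returns [2, 6, 0]
= [2, 6, 0]

Answer: [2, 6, 0]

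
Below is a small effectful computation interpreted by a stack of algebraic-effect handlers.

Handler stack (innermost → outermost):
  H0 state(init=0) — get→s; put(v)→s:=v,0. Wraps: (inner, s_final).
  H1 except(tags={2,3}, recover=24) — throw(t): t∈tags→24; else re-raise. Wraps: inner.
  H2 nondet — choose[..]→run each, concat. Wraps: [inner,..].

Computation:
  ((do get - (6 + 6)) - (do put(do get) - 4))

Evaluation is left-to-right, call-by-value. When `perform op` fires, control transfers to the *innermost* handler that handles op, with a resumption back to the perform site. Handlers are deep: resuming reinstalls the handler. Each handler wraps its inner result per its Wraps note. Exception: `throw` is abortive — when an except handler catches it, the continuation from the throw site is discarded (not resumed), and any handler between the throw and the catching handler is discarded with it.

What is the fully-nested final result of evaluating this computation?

Evaluation trace:
get @ H0 ⇒ 0
get @ H0 ⇒ 0
put(0) @ H0 ⇒ s:=0
H0 returns (-8, 0)
H1 returns (-8, 0)
H2 returns [(-8, 0)]
= [(-8, 0)]

Answer: [(-8, 0)]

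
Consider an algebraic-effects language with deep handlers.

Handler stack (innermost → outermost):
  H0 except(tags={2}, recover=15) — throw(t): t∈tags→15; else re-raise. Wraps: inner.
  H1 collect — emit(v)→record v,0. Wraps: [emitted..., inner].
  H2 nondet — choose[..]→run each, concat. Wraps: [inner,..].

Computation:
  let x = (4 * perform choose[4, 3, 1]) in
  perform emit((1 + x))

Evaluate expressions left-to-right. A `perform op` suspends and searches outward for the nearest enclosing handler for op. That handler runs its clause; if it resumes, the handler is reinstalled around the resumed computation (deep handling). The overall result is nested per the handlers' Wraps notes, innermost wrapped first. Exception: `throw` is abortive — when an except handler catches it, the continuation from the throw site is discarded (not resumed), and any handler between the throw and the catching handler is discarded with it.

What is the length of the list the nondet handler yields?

Answer: 3

Evaluation trace:
choose[4, 3, 1] @ H2
  branch[0] choose=4:
    emit(17) @ H1 ⇒ out+=17
    H0 returns 0
    H1 returns [17, 0]
    H2 returns [[17, 0]]
  branch[1] choose=3:
    emit(13) @ H1 ⇒ out+=13
    H0 returns 0
    H1 returns [13, 0]
    H2 returns [[13, 0]]
  branch[2] choose=1:
    emit(5) @ H1 ⇒ out+=5
    H0 returns 0
    H1 returns [5, 0]
    H2 returns [[5, 0]]
= [[17, 0], [13, 0], [5, 0]]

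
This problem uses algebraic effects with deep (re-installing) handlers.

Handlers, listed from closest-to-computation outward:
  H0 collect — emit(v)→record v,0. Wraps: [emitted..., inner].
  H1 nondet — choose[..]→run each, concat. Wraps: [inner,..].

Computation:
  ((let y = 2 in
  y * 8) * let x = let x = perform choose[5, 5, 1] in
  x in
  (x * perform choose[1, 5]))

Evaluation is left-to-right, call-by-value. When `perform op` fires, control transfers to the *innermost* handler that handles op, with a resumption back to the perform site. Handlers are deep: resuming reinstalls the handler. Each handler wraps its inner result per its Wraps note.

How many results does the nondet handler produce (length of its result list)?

Step-by-step:
choose[5, 5, 1] @ H1
  branch[0] choose=5:
    choose[1, 5] @ H1
      branch[0] choose=1:
        H0 returns [80]
        H1 returns [[80]]
      branch[1] choose=5:
        H0 returns [400]
        H1 returns [[400]]
  branch[1] choose=5:
    choose[1, 5] @ H1
      branch[0] choose=1:
        H0 returns [80]
        H1 returns [[80]]
      branch[1] choose=5:
        H0 returns [400]
        H1 returns [[400]]
  branch[2] choose=1:
    choose[1, 5] @ H1
      branch[0] choose=1:
        H0 returns [16]
        H1 returns [[16]]
      branch[1] choose=5:
        H0 returns [80]
        H1 returns [[80]]
= [[80], [400], [80], [400], [16], [80]]

Answer: 6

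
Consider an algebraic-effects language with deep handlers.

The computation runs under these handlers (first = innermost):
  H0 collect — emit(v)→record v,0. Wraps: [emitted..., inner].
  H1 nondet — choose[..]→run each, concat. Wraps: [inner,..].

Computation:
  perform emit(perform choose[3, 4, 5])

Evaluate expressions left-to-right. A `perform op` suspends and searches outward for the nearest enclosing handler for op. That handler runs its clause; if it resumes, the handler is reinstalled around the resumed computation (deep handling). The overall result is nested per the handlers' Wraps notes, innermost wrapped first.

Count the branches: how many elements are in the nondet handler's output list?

Answer: 3

Evaluation trace:
choose[3, 4, 5] @ H1
  branch[0] choose=3:
    emit(3) @ H0 ⇒ out+=3
    H0 returns [3, 0]
    H1 returns [[3, 0]]
  branch[1] choose=4:
    emit(4) @ H0 ⇒ out+=4
    H0 returns [4, 0]
    H1 returns [[4, 0]]
  branch[2] choose=5:
    emit(5) @ H0 ⇒ out+=5
    H0 returns [5, 0]
    H1 returns [[5, 0]]
= [[3, 0], [4, 0], [5, 0]]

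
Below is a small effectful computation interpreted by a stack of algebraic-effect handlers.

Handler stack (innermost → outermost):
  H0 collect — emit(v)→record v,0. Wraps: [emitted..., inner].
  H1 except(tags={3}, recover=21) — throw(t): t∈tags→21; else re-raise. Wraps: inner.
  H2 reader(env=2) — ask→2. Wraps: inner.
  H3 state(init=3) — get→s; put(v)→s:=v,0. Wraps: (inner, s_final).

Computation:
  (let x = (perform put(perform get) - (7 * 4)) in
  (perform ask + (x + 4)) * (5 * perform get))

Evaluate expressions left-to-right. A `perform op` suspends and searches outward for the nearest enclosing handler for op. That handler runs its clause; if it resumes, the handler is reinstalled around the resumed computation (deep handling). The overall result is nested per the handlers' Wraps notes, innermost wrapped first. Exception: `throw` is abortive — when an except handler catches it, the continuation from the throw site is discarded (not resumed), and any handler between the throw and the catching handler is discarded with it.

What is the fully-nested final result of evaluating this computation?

Answer: ([-330], 3)

Working:
get @ H3 ⇒ 3
put(3) @ H3 ⇒ s:=3
ask @ H2 ⇒ 2
get @ H3 ⇒ 3
H0 returns [-330]
H1 returns [-330]
H2 returns [-330]
H3 returns ([-330], 3)
= ([-330], 3)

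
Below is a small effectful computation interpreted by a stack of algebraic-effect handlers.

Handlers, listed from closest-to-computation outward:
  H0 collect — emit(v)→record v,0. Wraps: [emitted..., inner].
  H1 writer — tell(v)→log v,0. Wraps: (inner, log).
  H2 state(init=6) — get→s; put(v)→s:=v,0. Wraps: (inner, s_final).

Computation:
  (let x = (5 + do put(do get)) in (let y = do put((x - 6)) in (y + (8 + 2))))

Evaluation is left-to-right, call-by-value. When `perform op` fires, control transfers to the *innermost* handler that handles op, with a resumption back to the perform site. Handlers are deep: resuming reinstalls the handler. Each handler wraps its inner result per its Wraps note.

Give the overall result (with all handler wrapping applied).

Step-by-step:
get @ H2 ⇒ 6
put(6) @ H2 ⇒ s:=6
put(-1) @ H2 ⇒ s:=-1
H0 returns [10]
H1 returns ([10], ())
H2 returns (([10], ()), -1)
= (([10], ()), -1)

Answer: (([10], ()), -1)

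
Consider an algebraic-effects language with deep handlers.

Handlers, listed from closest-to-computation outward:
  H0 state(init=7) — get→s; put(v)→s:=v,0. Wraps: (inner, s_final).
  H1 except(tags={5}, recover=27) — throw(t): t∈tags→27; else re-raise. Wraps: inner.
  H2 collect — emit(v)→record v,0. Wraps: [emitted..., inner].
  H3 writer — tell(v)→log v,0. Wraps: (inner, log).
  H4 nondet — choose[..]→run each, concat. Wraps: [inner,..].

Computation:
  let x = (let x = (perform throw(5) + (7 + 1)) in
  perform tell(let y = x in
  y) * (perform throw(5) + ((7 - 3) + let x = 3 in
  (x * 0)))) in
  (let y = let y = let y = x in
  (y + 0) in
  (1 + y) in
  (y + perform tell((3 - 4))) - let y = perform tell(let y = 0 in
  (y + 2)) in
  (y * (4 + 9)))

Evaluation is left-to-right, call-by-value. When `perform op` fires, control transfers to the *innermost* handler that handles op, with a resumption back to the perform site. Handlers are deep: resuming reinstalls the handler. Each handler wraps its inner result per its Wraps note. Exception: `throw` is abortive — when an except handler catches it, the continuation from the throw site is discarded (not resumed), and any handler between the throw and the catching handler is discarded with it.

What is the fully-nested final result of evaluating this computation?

Answer: [([27], ())]

Evaluation trace:
throw(5) @ H1 caught ⇒ 27
H2 returns [27]
H3 returns ([27], ())
H4 returns [([27], ())]
= [([27], ())]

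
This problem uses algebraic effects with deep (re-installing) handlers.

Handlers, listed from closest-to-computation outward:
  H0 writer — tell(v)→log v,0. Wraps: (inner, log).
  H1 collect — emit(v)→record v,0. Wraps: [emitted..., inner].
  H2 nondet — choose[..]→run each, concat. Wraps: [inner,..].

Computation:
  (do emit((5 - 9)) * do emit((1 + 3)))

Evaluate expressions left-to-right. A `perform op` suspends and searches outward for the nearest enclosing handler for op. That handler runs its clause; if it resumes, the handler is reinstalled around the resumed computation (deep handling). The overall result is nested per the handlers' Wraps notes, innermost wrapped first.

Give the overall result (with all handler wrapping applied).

Answer: [[-4, 4, (0, ())]]

Step-by-step:
emit(-4) @ H1 ⇒ out+=-4
emit(4) @ H1 ⇒ out+=4
H0 returns (0, ())
H1 returns [-4, 4, (0, ())]
H2 returns [[-4, 4, (0, ())]]
= [[-4, 4, (0, ())]]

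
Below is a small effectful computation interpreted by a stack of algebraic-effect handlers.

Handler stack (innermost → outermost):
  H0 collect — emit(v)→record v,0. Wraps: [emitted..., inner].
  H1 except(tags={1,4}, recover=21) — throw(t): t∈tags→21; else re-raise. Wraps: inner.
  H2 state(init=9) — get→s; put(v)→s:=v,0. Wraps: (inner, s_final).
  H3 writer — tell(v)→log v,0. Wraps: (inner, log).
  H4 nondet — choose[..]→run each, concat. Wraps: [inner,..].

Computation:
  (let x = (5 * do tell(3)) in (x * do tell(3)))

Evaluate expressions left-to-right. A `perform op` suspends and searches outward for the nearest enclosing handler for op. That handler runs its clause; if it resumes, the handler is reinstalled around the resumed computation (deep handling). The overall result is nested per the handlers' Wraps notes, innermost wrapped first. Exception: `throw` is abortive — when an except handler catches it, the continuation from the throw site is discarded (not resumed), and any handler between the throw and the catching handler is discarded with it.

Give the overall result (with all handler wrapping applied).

Answer: [(([0], 9), (3, 3))]

Step-by-step:
tell(3) @ H3 ⇒ log+=3
tell(3) @ H3 ⇒ log+=3
H0 returns [0]
H1 returns [0]
H2 returns ([0], 9)
H3 returns (([0], 9), (3, 3))
H4 returns [(([0], 9), (3, 3))]
= [(([0], 9), (3, 3))]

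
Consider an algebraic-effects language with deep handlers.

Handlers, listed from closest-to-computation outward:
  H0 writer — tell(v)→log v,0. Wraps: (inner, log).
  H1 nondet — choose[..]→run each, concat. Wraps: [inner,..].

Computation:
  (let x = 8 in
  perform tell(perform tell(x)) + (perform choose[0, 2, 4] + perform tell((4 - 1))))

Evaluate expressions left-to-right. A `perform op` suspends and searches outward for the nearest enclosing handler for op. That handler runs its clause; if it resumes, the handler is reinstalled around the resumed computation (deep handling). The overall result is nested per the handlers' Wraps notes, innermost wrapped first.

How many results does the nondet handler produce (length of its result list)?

Answer: 3

Working:
tell(8) @ H0 ⇒ log+=8
tell(0) @ H0 ⇒ log+=0
choose[0, 2, 4] @ H1
  branch[0] choose=0:
    tell(3) @ H0 ⇒ log+=3
    H0 returns (0, (8, 0, 3))
    H1 returns [(0, (8, 0, 3))]
  branch[1] choose=2:
    tell(3) @ H0 ⇒ log+=3
    H0 returns (2, (8, 0, 3))
    H1 returns [(2, (8, 0, 3))]
  branch[2] choose=4:
    tell(3) @ H0 ⇒ log+=3
    H0 returns (4, (8, 0, 3))
    H1 returns [(4, (8, 0, 3))]
= [(0, (8, 0, 3)), (2, (8, 0, 3)), (4, (8, 0, 3))]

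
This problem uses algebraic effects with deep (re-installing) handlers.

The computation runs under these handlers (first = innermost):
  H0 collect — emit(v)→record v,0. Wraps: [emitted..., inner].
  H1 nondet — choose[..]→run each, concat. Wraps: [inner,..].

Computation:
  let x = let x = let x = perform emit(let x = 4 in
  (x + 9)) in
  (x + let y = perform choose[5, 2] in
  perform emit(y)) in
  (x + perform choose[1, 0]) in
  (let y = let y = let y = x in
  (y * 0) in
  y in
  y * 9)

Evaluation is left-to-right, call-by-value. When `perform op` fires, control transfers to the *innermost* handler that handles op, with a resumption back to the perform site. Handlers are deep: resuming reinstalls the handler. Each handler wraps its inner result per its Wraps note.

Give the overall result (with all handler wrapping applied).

Answer: [[13, 5, 0], [13, 5, 0], [13, 2, 0], [13, 2, 0]]

Step-by-step:
emit(13) @ H0 ⇒ out+=13
choose[5, 2] @ H1
  branch[0] choose=5:
    emit(5) @ H0 ⇒ out+=5
    choose[1, 0] @ H1
      branch[0] choose=1:
        H0 returns [13, 5, 0]
        H1 returns [[13, 5, 0]]
      branch[1] choose=0:
        H0 returns [13, 5, 0]
        H1 returns [[13, 5, 0]]
  branch[1] choose=2:
    emit(2) @ H0 ⇒ out+=2
    choose[1, 0] @ H1
      branch[0] choose=1:
        H0 returns [13, 2, 0]
        H1 returns [[13, 2, 0]]
      branch[1] choose=0:
        H0 returns [13, 2, 0]
        H1 returns [[13, 2, 0]]
= [[13, 5, 0], [13, 5, 0], [13, 2, 0], [13, 2, 0]]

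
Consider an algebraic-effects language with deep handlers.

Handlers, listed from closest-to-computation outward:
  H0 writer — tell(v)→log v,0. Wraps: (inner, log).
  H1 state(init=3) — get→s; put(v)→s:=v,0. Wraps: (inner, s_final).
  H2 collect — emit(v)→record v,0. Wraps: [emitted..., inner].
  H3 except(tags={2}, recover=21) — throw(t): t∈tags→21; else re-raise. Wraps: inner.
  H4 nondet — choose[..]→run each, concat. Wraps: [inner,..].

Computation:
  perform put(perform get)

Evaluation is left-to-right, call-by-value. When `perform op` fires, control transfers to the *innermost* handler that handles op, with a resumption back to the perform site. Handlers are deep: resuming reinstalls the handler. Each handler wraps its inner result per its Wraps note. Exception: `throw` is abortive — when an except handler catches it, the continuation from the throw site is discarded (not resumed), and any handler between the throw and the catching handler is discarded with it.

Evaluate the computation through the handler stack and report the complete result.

Step-by-step:
get @ H1 ⇒ 3
put(3) @ H1 ⇒ s:=3
H0 returns (0, ())
H1 returns ((0, ()), 3)
H2 returns [((0, ()), 3)]
H3 returns [((0, ()), 3)]
H4 returns [[((0, ()), 3)]]
= [[((0, ()), 3)]]

Answer: [[((0, ()), 3)]]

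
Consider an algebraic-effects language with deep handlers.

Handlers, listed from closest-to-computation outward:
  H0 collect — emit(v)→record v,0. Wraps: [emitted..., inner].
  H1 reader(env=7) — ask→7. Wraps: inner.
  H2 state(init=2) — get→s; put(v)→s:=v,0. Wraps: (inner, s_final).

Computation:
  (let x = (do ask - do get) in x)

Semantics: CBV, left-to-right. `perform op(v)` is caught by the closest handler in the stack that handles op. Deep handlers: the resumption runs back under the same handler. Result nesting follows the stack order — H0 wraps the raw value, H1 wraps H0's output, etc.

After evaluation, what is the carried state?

Answer: 2

Evaluation trace:
ask @ H1 ⇒ 7
get @ H2 ⇒ 2
H0 returns [5]
H1 returns [5]
H2 returns ([5], 2)
= ([5], 2)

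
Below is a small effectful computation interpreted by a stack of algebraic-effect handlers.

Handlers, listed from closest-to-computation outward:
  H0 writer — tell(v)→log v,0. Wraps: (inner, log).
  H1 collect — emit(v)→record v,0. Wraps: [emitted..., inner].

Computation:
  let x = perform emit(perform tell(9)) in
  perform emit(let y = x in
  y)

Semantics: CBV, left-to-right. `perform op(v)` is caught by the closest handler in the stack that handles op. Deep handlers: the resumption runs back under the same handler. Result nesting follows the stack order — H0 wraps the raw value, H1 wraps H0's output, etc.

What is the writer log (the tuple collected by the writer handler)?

Answer: (9)

Working:
tell(9) @ H0 ⇒ log+=9
emit(0) @ H1 ⇒ out+=0
emit(0) @ H1 ⇒ out+=0
H0 returns (0, (9))
H1 returns [0, 0, (0, (9))]
= [0, 0, (0, (9))]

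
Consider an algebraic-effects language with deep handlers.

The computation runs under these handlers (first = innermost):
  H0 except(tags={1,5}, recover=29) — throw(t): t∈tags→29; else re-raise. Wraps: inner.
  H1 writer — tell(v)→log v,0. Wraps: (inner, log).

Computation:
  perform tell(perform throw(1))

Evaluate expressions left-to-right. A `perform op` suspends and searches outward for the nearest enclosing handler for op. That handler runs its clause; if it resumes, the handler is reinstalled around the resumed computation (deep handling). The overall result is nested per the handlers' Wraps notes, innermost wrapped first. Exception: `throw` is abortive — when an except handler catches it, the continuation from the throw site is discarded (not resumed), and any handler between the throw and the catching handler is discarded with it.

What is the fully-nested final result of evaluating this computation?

Evaluation trace:
throw(1) @ H0 caught ⇒ 29
H1 returns (29, ())
= (29, ())

Answer: (29, ())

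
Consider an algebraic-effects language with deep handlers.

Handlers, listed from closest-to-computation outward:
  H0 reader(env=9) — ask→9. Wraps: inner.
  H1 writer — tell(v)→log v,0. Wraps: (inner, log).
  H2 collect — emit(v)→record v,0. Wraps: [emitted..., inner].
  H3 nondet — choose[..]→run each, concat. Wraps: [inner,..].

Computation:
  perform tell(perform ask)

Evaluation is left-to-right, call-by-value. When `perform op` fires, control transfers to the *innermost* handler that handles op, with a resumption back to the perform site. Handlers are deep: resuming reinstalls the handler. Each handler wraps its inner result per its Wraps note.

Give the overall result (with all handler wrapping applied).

Step-by-step:
ask @ H0 ⇒ 9
tell(9) @ H1 ⇒ log+=9
H0 returns 0
H1 returns (0, (9))
H2 returns [(0, (9))]
H3 returns [[(0, (9))]]
= [[(0, (9))]]

Answer: [[(0, (9))]]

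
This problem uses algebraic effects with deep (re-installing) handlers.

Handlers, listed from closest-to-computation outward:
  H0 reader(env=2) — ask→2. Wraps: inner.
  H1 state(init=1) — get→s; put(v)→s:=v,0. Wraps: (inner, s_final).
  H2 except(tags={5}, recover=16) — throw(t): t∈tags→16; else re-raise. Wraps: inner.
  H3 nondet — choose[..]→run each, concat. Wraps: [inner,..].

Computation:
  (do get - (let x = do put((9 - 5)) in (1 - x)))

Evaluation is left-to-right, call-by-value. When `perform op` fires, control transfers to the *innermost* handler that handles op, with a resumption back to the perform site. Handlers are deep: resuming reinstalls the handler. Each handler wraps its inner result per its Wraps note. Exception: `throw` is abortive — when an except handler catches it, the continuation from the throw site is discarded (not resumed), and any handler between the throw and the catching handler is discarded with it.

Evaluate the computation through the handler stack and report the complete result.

Answer: [(0, 4)]

Evaluation trace:
get @ H1 ⇒ 1
put(4) @ H1 ⇒ s:=4
H0 returns 0
H1 returns (0, 4)
H2 returns (0, 4)
H3 returns [(0, 4)]
= [(0, 4)]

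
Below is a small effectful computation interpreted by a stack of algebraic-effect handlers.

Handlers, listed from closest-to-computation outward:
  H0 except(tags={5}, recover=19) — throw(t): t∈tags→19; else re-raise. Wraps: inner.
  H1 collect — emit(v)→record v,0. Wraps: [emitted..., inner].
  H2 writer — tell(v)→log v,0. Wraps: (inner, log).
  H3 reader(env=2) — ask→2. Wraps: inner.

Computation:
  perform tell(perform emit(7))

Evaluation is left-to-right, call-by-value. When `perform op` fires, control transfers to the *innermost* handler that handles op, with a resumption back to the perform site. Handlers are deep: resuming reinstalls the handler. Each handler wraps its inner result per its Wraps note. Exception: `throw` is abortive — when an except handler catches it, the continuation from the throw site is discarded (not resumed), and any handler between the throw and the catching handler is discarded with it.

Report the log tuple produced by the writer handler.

Evaluation trace:
emit(7) @ H1 ⇒ out+=7
tell(0) @ H2 ⇒ log+=0
H0 returns 0
H1 returns [7, 0]
H2 returns ([7, 0], (0))
H3 returns ([7, 0], (0))
= ([7, 0], (0))

Answer: (0)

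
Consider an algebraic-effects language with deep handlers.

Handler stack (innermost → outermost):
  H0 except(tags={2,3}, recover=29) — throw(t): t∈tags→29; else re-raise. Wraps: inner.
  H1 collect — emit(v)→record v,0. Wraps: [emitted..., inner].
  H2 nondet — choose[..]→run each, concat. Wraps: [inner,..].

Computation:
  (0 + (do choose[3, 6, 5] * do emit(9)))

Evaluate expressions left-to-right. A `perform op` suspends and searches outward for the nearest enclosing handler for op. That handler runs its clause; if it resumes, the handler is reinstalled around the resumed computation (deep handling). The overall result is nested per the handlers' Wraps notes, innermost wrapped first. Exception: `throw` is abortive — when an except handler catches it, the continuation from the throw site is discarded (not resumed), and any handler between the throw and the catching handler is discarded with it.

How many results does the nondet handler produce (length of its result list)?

Answer: 3

Step-by-step:
choose[3, 6, 5] @ H2
  branch[0] choose=3:
    emit(9) @ H1 ⇒ out+=9
    H0 returns 0
    H1 returns [9, 0]
    H2 returns [[9, 0]]
  branch[1] choose=6:
    emit(9) @ H1 ⇒ out+=9
    H0 returns 0
    H1 returns [9, 0]
    H2 returns [[9, 0]]
  branch[2] choose=5:
    emit(9) @ H1 ⇒ out+=9
    H0 returns 0
    H1 returns [9, 0]
    H2 returns [[9, 0]]
= [[9, 0], [9, 0], [9, 0]]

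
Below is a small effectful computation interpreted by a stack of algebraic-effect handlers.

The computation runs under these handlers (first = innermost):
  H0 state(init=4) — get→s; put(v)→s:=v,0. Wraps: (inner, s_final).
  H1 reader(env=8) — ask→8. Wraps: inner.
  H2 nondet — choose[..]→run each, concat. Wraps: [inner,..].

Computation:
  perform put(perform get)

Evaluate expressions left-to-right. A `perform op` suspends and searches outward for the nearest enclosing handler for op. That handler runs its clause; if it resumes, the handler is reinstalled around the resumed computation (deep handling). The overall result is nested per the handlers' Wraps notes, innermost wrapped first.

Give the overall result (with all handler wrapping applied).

Answer: [(0, 4)]

Step-by-step:
get @ H0 ⇒ 4
put(4) @ H0 ⇒ s:=4
H0 returns (0, 4)
H1 returns (0, 4)
H2 returns [(0, 4)]
= [(0, 4)]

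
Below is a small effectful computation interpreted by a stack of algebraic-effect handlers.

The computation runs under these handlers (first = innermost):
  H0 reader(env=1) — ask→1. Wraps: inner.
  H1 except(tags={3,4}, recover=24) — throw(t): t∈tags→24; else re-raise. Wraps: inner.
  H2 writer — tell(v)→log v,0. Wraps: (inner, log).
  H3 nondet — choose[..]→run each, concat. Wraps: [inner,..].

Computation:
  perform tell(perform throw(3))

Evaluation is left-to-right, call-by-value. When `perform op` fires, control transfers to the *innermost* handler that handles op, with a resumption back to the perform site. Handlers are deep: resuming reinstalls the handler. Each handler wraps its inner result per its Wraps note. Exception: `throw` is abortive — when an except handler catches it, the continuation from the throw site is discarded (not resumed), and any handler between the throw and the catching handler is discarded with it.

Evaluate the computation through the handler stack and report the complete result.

Step-by-step:
throw(3) @ H1 caught ⇒ 24
H2 returns (24, ())
H3 returns [(24, ())]
= [(24, ())]

Answer: [(24, ())]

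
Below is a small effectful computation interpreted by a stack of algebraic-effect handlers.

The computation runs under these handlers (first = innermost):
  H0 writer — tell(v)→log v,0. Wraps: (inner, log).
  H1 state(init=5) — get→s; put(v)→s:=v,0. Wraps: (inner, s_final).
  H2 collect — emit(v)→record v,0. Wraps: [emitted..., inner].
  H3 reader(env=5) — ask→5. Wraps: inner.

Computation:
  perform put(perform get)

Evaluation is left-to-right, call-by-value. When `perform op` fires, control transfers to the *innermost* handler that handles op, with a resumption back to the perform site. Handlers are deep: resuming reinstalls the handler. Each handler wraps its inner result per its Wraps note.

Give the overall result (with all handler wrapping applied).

Step-by-step:
get @ H1 ⇒ 5
put(5) @ H1 ⇒ s:=5
H0 returns (0, ())
H1 returns ((0, ()), 5)
H2 returns [((0, ()), 5)]
H3 returns [((0, ()), 5)]
= [((0, ()), 5)]

Answer: [((0, ()), 5)]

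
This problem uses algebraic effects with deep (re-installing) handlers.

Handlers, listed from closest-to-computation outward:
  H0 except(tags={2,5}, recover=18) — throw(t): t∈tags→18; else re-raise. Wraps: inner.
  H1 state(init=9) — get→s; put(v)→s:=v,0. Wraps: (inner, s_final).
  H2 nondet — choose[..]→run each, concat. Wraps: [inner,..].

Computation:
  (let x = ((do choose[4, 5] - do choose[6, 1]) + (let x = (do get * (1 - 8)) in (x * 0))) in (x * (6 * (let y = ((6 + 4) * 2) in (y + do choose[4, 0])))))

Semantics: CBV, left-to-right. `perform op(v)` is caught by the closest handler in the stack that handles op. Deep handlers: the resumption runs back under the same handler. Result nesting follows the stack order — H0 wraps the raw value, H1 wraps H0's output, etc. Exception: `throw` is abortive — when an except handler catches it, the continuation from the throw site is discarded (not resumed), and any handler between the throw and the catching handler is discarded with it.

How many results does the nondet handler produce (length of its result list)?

Evaluation trace:
choose[4, 5] @ H2
  branch[0] choose=4:
    choose[6, 1] @ H2
      branch[0] choose=6:
        get @ H1 ⇒ 9
        choose[4, 0] @ H2
          branch[0] choose=4:
            H0 returns -288
            H1 returns (-288, 9)
            H2 returns [(-288, 9)]
          branch[1] choose=0:
            H0 returns -240
            H1 returns (-240, 9)
            H2 returns [(-240, 9)]
      branch[1] choose=1:
        get @ H1 ⇒ 9
        choose[4, 0] @ H2
          branch[0] choose=4:
            H0 returns 432
            H1 returns (432, 9)
            H2 returns [(432, 9)]
          branch[1] choose=0:
            H0 returns 360
            H1 returns (360, 9)
            H2 returns [(360, 9)]
  branch[1] choose=5:
    choose[6, 1] @ H2
      branch[0] choose=6:
        get @ H1 ⇒ 9
        choose[4, 0] @ H2
          branch[0] choose=4:
            H0 returns -144
            H1 returns (-144, 9)
            H2 returns [(-144, 9)]
          branch[1] choose=0:
            H0 returns -120
            H1 returns (-120, 9)
            H2 returns [(-120, 9)]
      branch[1] choose=1:
        get @ H1 ⇒ 9
        choose[4, 0] @ H2
          branch[0] choose=4:
            H0 returns 576
            H1 returns (576, 9)
            H2 returns [(576, 9)]
          branch[1] choose=0:
            H0 returns 480
            H1 returns (480, 9)
            H2 returns [(480, 9)]
= [(-288, 9), (-240, 9), (432, 9), (360, 9), (-144, 9), (-120, 9), (576, 9), (480, 9)]

Answer: 8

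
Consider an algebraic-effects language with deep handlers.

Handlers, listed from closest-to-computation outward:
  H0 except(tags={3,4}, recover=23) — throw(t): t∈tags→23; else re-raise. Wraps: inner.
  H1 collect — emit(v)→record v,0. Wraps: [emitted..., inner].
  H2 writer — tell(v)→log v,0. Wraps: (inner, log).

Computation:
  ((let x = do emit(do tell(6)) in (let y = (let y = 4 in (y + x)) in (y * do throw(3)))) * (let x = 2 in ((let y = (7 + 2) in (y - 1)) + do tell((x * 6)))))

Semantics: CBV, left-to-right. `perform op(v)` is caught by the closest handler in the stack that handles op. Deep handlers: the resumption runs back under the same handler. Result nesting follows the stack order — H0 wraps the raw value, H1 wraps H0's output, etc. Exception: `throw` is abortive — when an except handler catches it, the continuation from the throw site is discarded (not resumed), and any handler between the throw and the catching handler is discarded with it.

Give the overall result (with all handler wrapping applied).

Working:
tell(6) @ H2 ⇒ log+=6
emit(0) @ H1 ⇒ out+=0
throw(3) @ H0 caught ⇒ 23
H1 returns [0, 23]
H2 returns ([0, 23], (6))
= ([0, 23], (6))

Answer: ([0, 23], (6))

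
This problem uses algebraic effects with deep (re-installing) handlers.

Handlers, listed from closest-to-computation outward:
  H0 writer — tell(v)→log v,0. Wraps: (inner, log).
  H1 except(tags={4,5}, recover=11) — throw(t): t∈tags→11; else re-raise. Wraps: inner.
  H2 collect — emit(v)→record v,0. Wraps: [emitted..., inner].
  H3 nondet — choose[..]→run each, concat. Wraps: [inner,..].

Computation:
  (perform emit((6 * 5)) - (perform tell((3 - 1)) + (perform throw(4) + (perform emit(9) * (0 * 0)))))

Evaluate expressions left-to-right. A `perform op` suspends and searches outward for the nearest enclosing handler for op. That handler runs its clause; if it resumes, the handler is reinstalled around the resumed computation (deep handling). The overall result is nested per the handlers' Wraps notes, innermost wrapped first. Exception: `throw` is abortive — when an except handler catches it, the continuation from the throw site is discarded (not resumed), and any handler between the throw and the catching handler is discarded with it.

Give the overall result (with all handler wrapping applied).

Working:
emit(30) @ H2 ⇒ out+=30
tell(2) @ H0 ⇒ log+=2
throw(4) @ H1 caught ⇒ 11
H2 returns [30, 11]
H3 returns [[30, 11]]
= [[30, 11]]

Answer: [[30, 11]]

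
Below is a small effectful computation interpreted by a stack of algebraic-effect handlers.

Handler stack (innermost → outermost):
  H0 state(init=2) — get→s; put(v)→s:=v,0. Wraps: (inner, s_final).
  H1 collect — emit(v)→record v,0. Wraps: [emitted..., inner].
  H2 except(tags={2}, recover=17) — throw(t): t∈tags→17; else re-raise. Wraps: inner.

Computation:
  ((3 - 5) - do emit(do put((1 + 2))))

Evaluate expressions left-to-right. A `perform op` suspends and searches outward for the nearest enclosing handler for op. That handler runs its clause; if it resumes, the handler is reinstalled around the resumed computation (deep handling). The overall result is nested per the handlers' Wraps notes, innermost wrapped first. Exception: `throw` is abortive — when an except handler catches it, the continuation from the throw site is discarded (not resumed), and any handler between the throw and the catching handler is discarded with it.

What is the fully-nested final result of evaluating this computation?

Answer: [0, (-2, 3)]

Evaluation trace:
put(3) @ H0 ⇒ s:=3
emit(0) @ H1 ⇒ out+=0
H0 returns (-2, 3)
H1 returns [0, (-2, 3)]
H2 returns [0, (-2, 3)]
= [0, (-2, 3)]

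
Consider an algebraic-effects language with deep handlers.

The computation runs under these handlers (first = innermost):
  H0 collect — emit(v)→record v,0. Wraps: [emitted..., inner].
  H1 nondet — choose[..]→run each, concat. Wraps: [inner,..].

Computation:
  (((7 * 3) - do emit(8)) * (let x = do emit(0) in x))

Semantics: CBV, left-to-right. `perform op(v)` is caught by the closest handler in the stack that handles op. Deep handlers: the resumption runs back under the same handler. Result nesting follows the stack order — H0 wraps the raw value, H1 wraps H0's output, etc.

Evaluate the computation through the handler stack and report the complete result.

Step-by-step:
emit(8) @ H0 ⇒ out+=8
emit(0) @ H0 ⇒ out+=0
H0 returns [8, 0, 0]
H1 returns [[8, 0, 0]]
= [[8, 0, 0]]

Answer: [[8, 0, 0]]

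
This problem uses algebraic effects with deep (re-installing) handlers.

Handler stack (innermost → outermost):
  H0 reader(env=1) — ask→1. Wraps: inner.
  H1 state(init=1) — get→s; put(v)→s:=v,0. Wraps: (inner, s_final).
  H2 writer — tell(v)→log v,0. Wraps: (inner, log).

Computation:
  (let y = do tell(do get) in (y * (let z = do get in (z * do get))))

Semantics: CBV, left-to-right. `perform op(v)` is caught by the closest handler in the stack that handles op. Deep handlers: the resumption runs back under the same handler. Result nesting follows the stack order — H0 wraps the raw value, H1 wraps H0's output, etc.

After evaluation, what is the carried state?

Answer: 1

Evaluation trace:
get @ H1 ⇒ 1
tell(1) @ H2 ⇒ log+=1
get @ H1 ⇒ 1
get @ H1 ⇒ 1
H0 returns 0
H1 returns (0, 1)
H2 returns ((0, 1), (1))
= ((0, 1), (1))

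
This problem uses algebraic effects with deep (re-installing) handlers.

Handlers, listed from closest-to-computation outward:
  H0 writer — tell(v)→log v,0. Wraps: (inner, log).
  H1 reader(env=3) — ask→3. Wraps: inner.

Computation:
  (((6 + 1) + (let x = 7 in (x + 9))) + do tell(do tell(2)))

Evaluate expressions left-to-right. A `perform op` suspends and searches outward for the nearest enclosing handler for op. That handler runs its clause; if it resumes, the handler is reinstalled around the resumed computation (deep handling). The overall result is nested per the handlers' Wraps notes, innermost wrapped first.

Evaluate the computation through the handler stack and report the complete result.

Answer: (23, (2, 0))

Working:
tell(2) @ H0 ⇒ log+=2
tell(0) @ H0 ⇒ log+=0
H0 returns (23, (2, 0))
H1 returns (23, (2, 0))
= (23, (2, 0))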